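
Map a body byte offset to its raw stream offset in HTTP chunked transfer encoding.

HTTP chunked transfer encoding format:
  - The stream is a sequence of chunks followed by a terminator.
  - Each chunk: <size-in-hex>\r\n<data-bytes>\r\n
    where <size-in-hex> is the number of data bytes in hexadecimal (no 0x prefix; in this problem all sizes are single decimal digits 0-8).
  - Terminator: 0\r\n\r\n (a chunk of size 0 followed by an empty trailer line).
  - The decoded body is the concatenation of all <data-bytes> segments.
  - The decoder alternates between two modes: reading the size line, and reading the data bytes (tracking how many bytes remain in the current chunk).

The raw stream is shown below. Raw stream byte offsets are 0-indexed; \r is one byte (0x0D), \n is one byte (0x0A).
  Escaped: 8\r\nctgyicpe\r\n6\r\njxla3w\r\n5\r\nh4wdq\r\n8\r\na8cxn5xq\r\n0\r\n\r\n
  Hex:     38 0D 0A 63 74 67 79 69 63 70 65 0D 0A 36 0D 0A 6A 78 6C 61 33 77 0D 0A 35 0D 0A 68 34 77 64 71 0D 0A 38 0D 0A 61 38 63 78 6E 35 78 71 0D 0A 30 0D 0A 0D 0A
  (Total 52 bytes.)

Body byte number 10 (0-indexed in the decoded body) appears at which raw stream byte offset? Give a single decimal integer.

Chunk 1: stream[0..1]='8' size=0x8=8, data at stream[3..11]='ctgyicpe' -> body[0..8], body so far='ctgyicpe'
Chunk 2: stream[13..14]='6' size=0x6=6, data at stream[16..22]='jxla3w' -> body[8..14], body so far='ctgyicpejxla3w'
Chunk 3: stream[24..25]='5' size=0x5=5, data at stream[27..32]='h4wdq' -> body[14..19], body so far='ctgyicpejxla3wh4wdq'
Chunk 4: stream[34..35]='8' size=0x8=8, data at stream[37..45]='a8cxn5xq' -> body[19..27], body so far='ctgyicpejxla3wh4wdqa8cxn5xq'
Chunk 5: stream[47..48]='0' size=0 (terminator). Final body='ctgyicpejxla3wh4wdqa8cxn5xq' (27 bytes)
Body byte 10 at stream offset 18

Answer: 18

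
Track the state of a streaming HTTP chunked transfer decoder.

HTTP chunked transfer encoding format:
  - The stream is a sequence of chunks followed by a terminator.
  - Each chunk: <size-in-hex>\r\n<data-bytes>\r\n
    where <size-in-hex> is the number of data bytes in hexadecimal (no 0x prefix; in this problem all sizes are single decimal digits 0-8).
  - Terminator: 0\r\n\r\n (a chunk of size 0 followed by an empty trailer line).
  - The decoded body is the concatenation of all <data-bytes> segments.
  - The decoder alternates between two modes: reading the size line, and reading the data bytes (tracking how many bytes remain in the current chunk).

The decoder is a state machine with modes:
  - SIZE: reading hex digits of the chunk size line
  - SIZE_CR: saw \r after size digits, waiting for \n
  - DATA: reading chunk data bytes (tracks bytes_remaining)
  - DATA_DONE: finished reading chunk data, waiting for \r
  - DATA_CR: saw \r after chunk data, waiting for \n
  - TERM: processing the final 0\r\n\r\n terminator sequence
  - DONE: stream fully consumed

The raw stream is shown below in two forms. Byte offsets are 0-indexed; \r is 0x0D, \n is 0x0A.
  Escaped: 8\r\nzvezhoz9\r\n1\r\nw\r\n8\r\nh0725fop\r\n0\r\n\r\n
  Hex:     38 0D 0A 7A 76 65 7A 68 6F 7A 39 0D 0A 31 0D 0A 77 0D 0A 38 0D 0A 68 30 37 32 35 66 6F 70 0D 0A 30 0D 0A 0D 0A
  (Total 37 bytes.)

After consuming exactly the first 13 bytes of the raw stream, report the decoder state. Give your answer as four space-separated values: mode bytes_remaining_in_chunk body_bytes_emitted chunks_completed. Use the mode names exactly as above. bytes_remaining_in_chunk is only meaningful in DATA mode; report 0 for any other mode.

Byte 0 = '8': mode=SIZE remaining=0 emitted=0 chunks_done=0
Byte 1 = 0x0D: mode=SIZE_CR remaining=0 emitted=0 chunks_done=0
Byte 2 = 0x0A: mode=DATA remaining=8 emitted=0 chunks_done=0
Byte 3 = 'z': mode=DATA remaining=7 emitted=1 chunks_done=0
Byte 4 = 'v': mode=DATA remaining=6 emitted=2 chunks_done=0
Byte 5 = 'e': mode=DATA remaining=5 emitted=3 chunks_done=0
Byte 6 = 'z': mode=DATA remaining=4 emitted=4 chunks_done=0
Byte 7 = 'h': mode=DATA remaining=3 emitted=5 chunks_done=0
Byte 8 = 'o': mode=DATA remaining=2 emitted=6 chunks_done=0
Byte 9 = 'z': mode=DATA remaining=1 emitted=7 chunks_done=0
Byte 10 = '9': mode=DATA_DONE remaining=0 emitted=8 chunks_done=0
Byte 11 = 0x0D: mode=DATA_CR remaining=0 emitted=8 chunks_done=0
Byte 12 = 0x0A: mode=SIZE remaining=0 emitted=8 chunks_done=1

Answer: SIZE 0 8 1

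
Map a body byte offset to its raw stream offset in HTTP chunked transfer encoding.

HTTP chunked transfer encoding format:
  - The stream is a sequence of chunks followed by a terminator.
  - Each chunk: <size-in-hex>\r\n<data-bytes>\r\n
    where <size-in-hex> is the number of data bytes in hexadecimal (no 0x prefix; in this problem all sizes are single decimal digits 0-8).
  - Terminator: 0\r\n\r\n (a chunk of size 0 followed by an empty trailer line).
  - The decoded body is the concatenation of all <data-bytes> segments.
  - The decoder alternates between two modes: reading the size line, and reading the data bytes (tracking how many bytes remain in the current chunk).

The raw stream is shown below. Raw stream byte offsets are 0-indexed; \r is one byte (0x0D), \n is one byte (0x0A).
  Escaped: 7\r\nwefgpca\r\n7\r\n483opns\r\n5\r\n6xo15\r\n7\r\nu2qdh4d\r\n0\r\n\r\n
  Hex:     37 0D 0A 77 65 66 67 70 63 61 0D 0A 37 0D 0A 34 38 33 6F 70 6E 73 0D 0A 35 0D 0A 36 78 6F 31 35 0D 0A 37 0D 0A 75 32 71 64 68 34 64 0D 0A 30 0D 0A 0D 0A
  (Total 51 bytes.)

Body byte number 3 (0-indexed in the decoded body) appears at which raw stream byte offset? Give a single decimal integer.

Answer: 6

Derivation:
Chunk 1: stream[0..1]='7' size=0x7=7, data at stream[3..10]='wefgpca' -> body[0..7], body so far='wefgpca'
Chunk 2: stream[12..13]='7' size=0x7=7, data at stream[15..22]='483opns' -> body[7..14], body so far='wefgpca483opns'
Chunk 3: stream[24..25]='5' size=0x5=5, data at stream[27..32]='6xo15' -> body[14..19], body so far='wefgpca483opns6xo15'
Chunk 4: stream[34..35]='7' size=0x7=7, data at stream[37..44]='u2qdh4d' -> body[19..26], body so far='wefgpca483opns6xo15u2qdh4d'
Chunk 5: stream[46..47]='0' size=0 (terminator). Final body='wefgpca483opns6xo15u2qdh4d' (26 bytes)
Body byte 3 at stream offset 6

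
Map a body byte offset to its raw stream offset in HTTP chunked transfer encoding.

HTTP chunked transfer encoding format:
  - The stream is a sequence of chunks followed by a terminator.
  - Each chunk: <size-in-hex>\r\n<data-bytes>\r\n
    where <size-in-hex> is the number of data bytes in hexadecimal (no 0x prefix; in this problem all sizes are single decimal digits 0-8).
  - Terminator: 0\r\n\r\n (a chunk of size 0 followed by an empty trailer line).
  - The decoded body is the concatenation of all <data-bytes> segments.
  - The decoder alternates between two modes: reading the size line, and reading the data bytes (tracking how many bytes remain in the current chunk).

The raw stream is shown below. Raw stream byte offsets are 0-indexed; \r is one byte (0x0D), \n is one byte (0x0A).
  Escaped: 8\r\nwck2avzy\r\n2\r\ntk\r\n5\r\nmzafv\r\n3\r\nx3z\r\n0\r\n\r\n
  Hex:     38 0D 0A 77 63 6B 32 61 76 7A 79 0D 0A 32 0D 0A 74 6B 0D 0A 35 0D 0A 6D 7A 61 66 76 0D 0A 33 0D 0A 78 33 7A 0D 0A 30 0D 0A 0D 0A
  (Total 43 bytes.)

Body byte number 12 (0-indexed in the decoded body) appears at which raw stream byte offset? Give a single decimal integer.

Answer: 25

Derivation:
Chunk 1: stream[0..1]='8' size=0x8=8, data at stream[3..11]='wck2avzy' -> body[0..8], body so far='wck2avzy'
Chunk 2: stream[13..14]='2' size=0x2=2, data at stream[16..18]='tk' -> body[8..10], body so far='wck2avzytk'
Chunk 3: stream[20..21]='5' size=0x5=5, data at stream[23..28]='mzafv' -> body[10..15], body so far='wck2avzytkmzafv'
Chunk 4: stream[30..31]='3' size=0x3=3, data at stream[33..36]='x3z' -> body[15..18], body so far='wck2avzytkmzafvx3z'
Chunk 5: stream[38..39]='0' size=0 (terminator). Final body='wck2avzytkmzafvx3z' (18 bytes)
Body byte 12 at stream offset 25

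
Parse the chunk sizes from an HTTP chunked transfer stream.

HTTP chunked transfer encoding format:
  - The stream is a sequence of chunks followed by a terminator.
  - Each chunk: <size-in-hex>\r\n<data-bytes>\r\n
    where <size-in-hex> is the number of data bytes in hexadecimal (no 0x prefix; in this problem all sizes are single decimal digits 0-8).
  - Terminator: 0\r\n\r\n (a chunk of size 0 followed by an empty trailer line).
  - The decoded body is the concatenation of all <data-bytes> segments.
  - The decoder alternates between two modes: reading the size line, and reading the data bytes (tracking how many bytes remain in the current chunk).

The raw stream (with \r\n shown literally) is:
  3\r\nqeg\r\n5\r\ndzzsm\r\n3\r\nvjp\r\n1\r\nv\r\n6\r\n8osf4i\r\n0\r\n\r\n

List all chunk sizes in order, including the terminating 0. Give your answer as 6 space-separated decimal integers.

Chunk 1: stream[0..1]='3' size=0x3=3, data at stream[3..6]='qeg' -> body[0..3], body so far='qeg'
Chunk 2: stream[8..9]='5' size=0x5=5, data at stream[11..16]='dzzsm' -> body[3..8], body so far='qegdzzsm'
Chunk 3: stream[18..19]='3' size=0x3=3, data at stream[21..24]='vjp' -> body[8..11], body so far='qegdzzsmvjp'
Chunk 4: stream[26..27]='1' size=0x1=1, data at stream[29..30]='v' -> body[11..12], body so far='qegdzzsmvjpv'
Chunk 5: stream[32..33]='6' size=0x6=6, data at stream[35..41]='8osf4i' -> body[12..18], body so far='qegdzzsmvjpv8osf4i'
Chunk 6: stream[43..44]='0' size=0 (terminator). Final body='qegdzzsmvjpv8osf4i' (18 bytes)

Answer: 3 5 3 1 6 0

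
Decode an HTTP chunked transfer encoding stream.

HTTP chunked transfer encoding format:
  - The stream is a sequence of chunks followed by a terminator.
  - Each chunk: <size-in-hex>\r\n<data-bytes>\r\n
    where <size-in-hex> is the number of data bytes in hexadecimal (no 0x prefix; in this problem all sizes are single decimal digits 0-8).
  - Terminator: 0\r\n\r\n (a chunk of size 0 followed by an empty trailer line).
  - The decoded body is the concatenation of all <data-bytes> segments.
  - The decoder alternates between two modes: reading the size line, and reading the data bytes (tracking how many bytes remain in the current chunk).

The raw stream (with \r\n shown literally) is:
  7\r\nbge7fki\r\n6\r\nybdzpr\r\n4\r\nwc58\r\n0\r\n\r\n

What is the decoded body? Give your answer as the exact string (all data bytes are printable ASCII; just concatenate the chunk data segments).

Answer: bge7fkiybdzprwc58

Derivation:
Chunk 1: stream[0..1]='7' size=0x7=7, data at stream[3..10]='bge7fki' -> body[0..7], body so far='bge7fki'
Chunk 2: stream[12..13]='6' size=0x6=6, data at stream[15..21]='ybdzpr' -> body[7..13], body so far='bge7fkiybdzpr'
Chunk 3: stream[23..24]='4' size=0x4=4, data at stream[26..30]='wc58' -> body[13..17], body so far='bge7fkiybdzprwc58'
Chunk 4: stream[32..33]='0' size=0 (terminator). Final body='bge7fkiybdzprwc58' (17 bytes)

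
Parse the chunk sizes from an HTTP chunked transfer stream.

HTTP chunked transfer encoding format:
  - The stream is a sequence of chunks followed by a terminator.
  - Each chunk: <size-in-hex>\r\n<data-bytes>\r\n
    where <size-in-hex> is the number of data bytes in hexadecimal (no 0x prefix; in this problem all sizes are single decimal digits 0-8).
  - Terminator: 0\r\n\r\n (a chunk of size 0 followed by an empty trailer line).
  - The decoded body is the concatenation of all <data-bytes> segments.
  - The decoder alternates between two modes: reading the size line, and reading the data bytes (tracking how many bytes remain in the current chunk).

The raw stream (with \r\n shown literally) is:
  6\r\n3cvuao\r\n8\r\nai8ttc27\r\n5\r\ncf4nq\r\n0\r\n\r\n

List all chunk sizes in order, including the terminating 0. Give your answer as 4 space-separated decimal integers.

Answer: 6 8 5 0

Derivation:
Chunk 1: stream[0..1]='6' size=0x6=6, data at stream[3..9]='3cvuao' -> body[0..6], body so far='3cvuao'
Chunk 2: stream[11..12]='8' size=0x8=8, data at stream[14..22]='ai8ttc27' -> body[6..14], body so far='3cvuaoai8ttc27'
Chunk 3: stream[24..25]='5' size=0x5=5, data at stream[27..32]='cf4nq' -> body[14..19], body so far='3cvuaoai8ttc27cf4nq'
Chunk 4: stream[34..35]='0' size=0 (terminator). Final body='3cvuaoai8ttc27cf4nq' (19 bytes)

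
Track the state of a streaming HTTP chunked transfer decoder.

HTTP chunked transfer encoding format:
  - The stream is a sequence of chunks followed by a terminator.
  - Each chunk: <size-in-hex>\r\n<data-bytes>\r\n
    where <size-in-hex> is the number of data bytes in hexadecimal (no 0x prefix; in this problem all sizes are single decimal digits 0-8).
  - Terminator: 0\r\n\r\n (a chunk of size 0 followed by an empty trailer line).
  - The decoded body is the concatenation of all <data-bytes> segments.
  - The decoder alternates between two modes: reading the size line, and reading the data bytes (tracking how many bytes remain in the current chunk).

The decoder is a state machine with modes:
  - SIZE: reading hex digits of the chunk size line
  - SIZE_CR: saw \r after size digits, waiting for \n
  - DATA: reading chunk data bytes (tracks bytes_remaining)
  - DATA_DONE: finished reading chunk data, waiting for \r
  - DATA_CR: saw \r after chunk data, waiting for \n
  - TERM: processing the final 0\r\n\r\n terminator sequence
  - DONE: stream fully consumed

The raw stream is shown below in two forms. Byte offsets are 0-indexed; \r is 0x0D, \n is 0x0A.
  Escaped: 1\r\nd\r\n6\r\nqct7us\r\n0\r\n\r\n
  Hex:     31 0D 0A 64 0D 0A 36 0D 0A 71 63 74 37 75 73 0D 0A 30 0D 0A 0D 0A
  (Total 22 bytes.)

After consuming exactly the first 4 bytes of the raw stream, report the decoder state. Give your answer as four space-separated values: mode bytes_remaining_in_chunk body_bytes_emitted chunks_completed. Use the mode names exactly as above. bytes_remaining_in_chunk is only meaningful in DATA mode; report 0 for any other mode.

Answer: DATA_DONE 0 1 0

Derivation:
Byte 0 = '1': mode=SIZE remaining=0 emitted=0 chunks_done=0
Byte 1 = 0x0D: mode=SIZE_CR remaining=0 emitted=0 chunks_done=0
Byte 2 = 0x0A: mode=DATA remaining=1 emitted=0 chunks_done=0
Byte 3 = 'd': mode=DATA_DONE remaining=0 emitted=1 chunks_done=0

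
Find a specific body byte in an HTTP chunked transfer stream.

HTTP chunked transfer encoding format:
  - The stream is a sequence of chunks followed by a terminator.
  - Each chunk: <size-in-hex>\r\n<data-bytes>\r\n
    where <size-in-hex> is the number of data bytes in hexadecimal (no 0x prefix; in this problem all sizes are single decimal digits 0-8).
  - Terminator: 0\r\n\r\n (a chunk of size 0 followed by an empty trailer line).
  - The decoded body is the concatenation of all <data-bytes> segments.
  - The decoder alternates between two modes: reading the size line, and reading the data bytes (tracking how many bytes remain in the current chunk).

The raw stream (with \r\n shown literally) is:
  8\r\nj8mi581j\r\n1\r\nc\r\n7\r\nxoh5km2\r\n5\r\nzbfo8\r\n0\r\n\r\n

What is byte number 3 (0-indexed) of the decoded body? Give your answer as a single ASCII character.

Answer: i

Derivation:
Chunk 1: stream[0..1]='8' size=0x8=8, data at stream[3..11]='j8mi581j' -> body[0..8], body so far='j8mi581j'
Chunk 2: stream[13..14]='1' size=0x1=1, data at stream[16..17]='c' -> body[8..9], body so far='j8mi581jc'
Chunk 3: stream[19..20]='7' size=0x7=7, data at stream[22..29]='xoh5km2' -> body[9..16], body so far='j8mi581jcxoh5km2'
Chunk 4: stream[31..32]='5' size=0x5=5, data at stream[34..39]='zbfo8' -> body[16..21], body so far='j8mi581jcxoh5km2zbfo8'
Chunk 5: stream[41..42]='0' size=0 (terminator). Final body='j8mi581jcxoh5km2zbfo8' (21 bytes)
Body byte 3 = 'i'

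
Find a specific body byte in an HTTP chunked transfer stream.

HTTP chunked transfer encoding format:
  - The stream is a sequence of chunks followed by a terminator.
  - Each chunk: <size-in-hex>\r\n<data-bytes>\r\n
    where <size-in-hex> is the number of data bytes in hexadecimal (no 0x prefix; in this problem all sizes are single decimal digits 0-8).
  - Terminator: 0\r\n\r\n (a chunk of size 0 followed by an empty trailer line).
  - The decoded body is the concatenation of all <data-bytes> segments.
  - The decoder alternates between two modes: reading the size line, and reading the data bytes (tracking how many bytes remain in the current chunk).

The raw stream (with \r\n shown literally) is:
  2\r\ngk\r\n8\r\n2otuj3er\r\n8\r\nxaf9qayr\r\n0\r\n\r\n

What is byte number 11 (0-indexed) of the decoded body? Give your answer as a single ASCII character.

Chunk 1: stream[0..1]='2' size=0x2=2, data at stream[3..5]='gk' -> body[0..2], body so far='gk'
Chunk 2: stream[7..8]='8' size=0x8=8, data at stream[10..18]='2otuj3er' -> body[2..10], body so far='gk2otuj3er'
Chunk 3: stream[20..21]='8' size=0x8=8, data at stream[23..31]='xaf9qayr' -> body[10..18], body so far='gk2otuj3erxaf9qayr'
Chunk 4: stream[33..34]='0' size=0 (terminator). Final body='gk2otuj3erxaf9qayr' (18 bytes)
Body byte 11 = 'a'

Answer: a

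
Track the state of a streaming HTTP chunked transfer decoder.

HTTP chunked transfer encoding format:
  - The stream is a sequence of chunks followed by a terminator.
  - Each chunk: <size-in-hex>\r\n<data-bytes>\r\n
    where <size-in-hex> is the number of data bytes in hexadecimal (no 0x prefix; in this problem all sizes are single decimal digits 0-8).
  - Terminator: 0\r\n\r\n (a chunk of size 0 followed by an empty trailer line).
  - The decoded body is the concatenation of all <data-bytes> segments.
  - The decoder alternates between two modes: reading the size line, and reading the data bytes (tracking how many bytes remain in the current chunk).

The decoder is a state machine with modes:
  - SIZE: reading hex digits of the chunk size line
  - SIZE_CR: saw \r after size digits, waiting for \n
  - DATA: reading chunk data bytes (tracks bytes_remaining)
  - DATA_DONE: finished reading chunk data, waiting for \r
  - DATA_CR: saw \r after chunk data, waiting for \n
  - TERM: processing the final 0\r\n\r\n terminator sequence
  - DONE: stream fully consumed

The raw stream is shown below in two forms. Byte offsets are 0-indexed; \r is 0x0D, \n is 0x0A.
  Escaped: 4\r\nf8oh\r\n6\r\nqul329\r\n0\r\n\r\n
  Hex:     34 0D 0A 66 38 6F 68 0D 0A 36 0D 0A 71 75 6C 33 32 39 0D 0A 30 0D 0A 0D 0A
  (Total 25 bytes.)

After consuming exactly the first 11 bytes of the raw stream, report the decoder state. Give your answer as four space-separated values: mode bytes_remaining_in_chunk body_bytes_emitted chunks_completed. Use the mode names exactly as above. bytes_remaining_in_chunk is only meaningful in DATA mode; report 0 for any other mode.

Answer: SIZE_CR 0 4 1

Derivation:
Byte 0 = '4': mode=SIZE remaining=0 emitted=0 chunks_done=0
Byte 1 = 0x0D: mode=SIZE_CR remaining=0 emitted=0 chunks_done=0
Byte 2 = 0x0A: mode=DATA remaining=4 emitted=0 chunks_done=0
Byte 3 = 'f': mode=DATA remaining=3 emitted=1 chunks_done=0
Byte 4 = '8': mode=DATA remaining=2 emitted=2 chunks_done=0
Byte 5 = 'o': mode=DATA remaining=1 emitted=3 chunks_done=0
Byte 6 = 'h': mode=DATA_DONE remaining=0 emitted=4 chunks_done=0
Byte 7 = 0x0D: mode=DATA_CR remaining=0 emitted=4 chunks_done=0
Byte 8 = 0x0A: mode=SIZE remaining=0 emitted=4 chunks_done=1
Byte 9 = '6': mode=SIZE remaining=0 emitted=4 chunks_done=1
Byte 10 = 0x0D: mode=SIZE_CR remaining=0 emitted=4 chunks_done=1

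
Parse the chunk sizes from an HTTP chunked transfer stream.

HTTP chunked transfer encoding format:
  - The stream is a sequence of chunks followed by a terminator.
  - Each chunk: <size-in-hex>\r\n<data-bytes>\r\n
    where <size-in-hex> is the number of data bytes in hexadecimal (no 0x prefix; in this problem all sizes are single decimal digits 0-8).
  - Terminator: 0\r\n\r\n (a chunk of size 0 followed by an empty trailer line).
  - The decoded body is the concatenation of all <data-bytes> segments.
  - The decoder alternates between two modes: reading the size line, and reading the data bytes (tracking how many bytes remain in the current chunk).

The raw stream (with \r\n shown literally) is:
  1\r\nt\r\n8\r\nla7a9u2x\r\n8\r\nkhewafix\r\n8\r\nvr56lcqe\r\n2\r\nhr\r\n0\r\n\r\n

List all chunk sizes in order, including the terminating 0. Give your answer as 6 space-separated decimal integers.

Answer: 1 8 8 8 2 0

Derivation:
Chunk 1: stream[0..1]='1' size=0x1=1, data at stream[3..4]='t' -> body[0..1], body so far='t'
Chunk 2: stream[6..7]='8' size=0x8=8, data at stream[9..17]='la7a9u2x' -> body[1..9], body so far='tla7a9u2x'
Chunk 3: stream[19..20]='8' size=0x8=8, data at stream[22..30]='khewafix' -> body[9..17], body so far='tla7a9u2xkhewafix'
Chunk 4: stream[32..33]='8' size=0x8=8, data at stream[35..43]='vr56lcqe' -> body[17..25], body so far='tla7a9u2xkhewafixvr56lcqe'
Chunk 5: stream[45..46]='2' size=0x2=2, data at stream[48..50]='hr' -> body[25..27], body so far='tla7a9u2xkhewafixvr56lcqehr'
Chunk 6: stream[52..53]='0' size=0 (terminator). Final body='tla7a9u2xkhewafixvr56lcqehr' (27 bytes)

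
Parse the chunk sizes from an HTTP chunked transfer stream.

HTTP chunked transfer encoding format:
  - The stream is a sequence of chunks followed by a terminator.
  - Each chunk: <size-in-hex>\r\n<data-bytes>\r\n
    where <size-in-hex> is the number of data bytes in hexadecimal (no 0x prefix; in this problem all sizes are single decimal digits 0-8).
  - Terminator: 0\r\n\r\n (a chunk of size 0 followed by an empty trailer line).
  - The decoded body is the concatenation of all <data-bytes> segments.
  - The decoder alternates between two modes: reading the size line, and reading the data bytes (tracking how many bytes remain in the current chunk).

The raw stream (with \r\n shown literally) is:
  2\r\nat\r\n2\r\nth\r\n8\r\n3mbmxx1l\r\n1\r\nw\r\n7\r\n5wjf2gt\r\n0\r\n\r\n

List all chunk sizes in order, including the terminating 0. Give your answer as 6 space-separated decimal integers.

Chunk 1: stream[0..1]='2' size=0x2=2, data at stream[3..5]='at' -> body[0..2], body so far='at'
Chunk 2: stream[7..8]='2' size=0x2=2, data at stream[10..12]='th' -> body[2..4], body so far='atth'
Chunk 3: stream[14..15]='8' size=0x8=8, data at stream[17..25]='3mbmxx1l' -> body[4..12], body so far='atth3mbmxx1l'
Chunk 4: stream[27..28]='1' size=0x1=1, data at stream[30..31]='w' -> body[12..13], body so far='atth3mbmxx1lw'
Chunk 5: stream[33..34]='7' size=0x7=7, data at stream[36..43]='5wjf2gt' -> body[13..20], body so far='atth3mbmxx1lw5wjf2gt'
Chunk 6: stream[45..46]='0' size=0 (terminator). Final body='atth3mbmxx1lw5wjf2gt' (20 bytes)

Answer: 2 2 8 1 7 0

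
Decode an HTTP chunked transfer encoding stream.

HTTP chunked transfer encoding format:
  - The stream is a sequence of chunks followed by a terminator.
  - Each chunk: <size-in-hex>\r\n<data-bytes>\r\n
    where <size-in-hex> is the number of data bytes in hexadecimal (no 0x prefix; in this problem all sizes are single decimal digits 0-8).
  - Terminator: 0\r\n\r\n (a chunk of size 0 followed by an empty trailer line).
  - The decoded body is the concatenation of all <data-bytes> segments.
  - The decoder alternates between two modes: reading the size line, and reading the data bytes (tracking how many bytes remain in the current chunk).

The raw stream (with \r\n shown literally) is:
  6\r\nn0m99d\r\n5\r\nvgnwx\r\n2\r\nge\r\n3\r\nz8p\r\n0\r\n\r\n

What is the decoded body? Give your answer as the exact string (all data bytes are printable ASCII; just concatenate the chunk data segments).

Chunk 1: stream[0..1]='6' size=0x6=6, data at stream[3..9]='n0m99d' -> body[0..6], body so far='n0m99d'
Chunk 2: stream[11..12]='5' size=0x5=5, data at stream[14..19]='vgnwx' -> body[6..11], body so far='n0m99dvgnwx'
Chunk 3: stream[21..22]='2' size=0x2=2, data at stream[24..26]='ge' -> body[11..13], body so far='n0m99dvgnwxge'
Chunk 4: stream[28..29]='3' size=0x3=3, data at stream[31..34]='z8p' -> body[13..16], body so far='n0m99dvgnwxgez8p'
Chunk 5: stream[36..37]='0' size=0 (terminator). Final body='n0m99dvgnwxgez8p' (16 bytes)

Answer: n0m99dvgnwxgez8p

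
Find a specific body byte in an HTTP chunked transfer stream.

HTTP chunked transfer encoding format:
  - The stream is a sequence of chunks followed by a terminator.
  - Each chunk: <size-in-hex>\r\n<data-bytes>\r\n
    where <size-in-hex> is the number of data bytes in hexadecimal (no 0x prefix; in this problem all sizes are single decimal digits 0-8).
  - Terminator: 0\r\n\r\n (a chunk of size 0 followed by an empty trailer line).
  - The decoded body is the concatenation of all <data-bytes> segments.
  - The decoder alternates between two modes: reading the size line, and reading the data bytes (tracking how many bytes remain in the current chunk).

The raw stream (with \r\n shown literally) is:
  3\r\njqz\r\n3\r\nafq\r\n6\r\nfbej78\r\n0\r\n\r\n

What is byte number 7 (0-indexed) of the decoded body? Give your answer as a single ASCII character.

Chunk 1: stream[0..1]='3' size=0x3=3, data at stream[3..6]='jqz' -> body[0..3], body so far='jqz'
Chunk 2: stream[8..9]='3' size=0x3=3, data at stream[11..14]='afq' -> body[3..6], body so far='jqzafq'
Chunk 3: stream[16..17]='6' size=0x6=6, data at stream[19..25]='fbej78' -> body[6..12], body so far='jqzafqfbej78'
Chunk 4: stream[27..28]='0' size=0 (terminator). Final body='jqzafqfbej78' (12 bytes)
Body byte 7 = 'b'

Answer: b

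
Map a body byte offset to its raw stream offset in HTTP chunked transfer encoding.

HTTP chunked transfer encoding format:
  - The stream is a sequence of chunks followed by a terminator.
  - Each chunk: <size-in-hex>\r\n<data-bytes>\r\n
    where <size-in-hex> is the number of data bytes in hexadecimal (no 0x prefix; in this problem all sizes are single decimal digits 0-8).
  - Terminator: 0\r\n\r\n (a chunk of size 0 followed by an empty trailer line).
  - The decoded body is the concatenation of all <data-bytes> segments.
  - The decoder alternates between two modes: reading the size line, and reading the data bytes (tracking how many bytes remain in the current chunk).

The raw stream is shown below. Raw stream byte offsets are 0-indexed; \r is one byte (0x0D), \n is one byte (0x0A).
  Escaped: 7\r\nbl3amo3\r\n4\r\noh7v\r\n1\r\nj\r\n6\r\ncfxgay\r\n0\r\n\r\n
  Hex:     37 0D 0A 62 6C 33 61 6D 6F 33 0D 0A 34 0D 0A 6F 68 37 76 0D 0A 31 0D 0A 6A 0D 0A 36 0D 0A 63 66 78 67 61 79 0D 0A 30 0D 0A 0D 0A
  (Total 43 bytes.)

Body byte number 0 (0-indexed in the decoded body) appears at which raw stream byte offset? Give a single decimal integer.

Answer: 3

Derivation:
Chunk 1: stream[0..1]='7' size=0x7=7, data at stream[3..10]='bl3amo3' -> body[0..7], body so far='bl3amo3'
Chunk 2: stream[12..13]='4' size=0x4=4, data at stream[15..19]='oh7v' -> body[7..11], body so far='bl3amo3oh7v'
Chunk 3: stream[21..22]='1' size=0x1=1, data at stream[24..25]='j' -> body[11..12], body so far='bl3amo3oh7vj'
Chunk 4: stream[27..28]='6' size=0x6=6, data at stream[30..36]='cfxgay' -> body[12..18], body so far='bl3amo3oh7vjcfxgay'
Chunk 5: stream[38..39]='0' size=0 (terminator). Final body='bl3amo3oh7vjcfxgay' (18 bytes)
Body byte 0 at stream offset 3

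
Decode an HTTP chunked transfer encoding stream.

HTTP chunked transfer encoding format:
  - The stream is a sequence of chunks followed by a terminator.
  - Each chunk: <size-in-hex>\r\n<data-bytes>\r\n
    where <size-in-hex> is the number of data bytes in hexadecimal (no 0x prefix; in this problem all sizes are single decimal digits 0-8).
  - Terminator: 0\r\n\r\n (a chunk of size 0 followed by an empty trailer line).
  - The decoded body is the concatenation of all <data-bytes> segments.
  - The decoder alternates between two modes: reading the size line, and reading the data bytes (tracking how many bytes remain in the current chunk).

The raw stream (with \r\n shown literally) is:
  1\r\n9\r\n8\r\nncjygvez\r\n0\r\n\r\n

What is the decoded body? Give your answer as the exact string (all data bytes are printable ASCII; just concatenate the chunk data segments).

Chunk 1: stream[0..1]='1' size=0x1=1, data at stream[3..4]='9' -> body[0..1], body so far='9'
Chunk 2: stream[6..7]='8' size=0x8=8, data at stream[9..17]='ncjygvez' -> body[1..9], body so far='9ncjygvez'
Chunk 3: stream[19..20]='0' size=0 (terminator). Final body='9ncjygvez' (9 bytes)

Answer: 9ncjygvez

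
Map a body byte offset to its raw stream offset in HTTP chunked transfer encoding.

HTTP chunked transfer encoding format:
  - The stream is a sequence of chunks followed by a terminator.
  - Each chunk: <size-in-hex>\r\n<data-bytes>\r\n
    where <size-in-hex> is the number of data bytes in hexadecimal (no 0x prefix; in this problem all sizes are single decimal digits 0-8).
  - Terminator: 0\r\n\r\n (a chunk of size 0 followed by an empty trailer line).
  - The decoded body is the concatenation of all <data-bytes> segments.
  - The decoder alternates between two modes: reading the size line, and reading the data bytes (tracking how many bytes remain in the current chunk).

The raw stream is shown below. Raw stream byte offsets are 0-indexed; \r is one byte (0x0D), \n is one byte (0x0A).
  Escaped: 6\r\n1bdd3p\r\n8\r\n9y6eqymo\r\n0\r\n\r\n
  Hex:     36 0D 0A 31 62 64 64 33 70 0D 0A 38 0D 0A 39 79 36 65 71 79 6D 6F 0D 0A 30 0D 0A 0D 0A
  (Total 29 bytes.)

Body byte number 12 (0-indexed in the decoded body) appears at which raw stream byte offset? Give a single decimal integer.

Answer: 20

Derivation:
Chunk 1: stream[0..1]='6' size=0x6=6, data at stream[3..9]='1bdd3p' -> body[0..6], body so far='1bdd3p'
Chunk 2: stream[11..12]='8' size=0x8=8, data at stream[14..22]='9y6eqymo' -> body[6..14], body so far='1bdd3p9y6eqymo'
Chunk 3: stream[24..25]='0' size=0 (terminator). Final body='1bdd3p9y6eqymo' (14 bytes)
Body byte 12 at stream offset 20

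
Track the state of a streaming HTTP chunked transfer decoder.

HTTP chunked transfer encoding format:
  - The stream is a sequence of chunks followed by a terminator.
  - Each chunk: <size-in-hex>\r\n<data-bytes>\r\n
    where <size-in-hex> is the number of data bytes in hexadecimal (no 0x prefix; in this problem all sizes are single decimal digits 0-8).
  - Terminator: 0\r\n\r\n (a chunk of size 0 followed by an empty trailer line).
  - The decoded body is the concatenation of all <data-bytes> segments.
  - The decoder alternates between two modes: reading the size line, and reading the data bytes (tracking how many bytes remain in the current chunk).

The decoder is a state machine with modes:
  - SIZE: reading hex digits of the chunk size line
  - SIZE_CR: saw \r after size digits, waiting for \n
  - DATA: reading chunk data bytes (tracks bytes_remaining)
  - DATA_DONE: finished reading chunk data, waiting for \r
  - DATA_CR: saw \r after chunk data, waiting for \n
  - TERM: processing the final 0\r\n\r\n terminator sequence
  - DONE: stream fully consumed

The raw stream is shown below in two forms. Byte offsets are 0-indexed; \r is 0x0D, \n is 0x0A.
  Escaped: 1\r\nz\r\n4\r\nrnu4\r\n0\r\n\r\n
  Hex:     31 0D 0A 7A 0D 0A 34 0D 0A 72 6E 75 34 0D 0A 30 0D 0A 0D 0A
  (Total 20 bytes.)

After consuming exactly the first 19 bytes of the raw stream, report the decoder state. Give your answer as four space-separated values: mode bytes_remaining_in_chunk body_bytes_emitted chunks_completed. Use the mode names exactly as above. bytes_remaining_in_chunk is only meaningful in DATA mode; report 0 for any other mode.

Byte 0 = '1': mode=SIZE remaining=0 emitted=0 chunks_done=0
Byte 1 = 0x0D: mode=SIZE_CR remaining=0 emitted=0 chunks_done=0
Byte 2 = 0x0A: mode=DATA remaining=1 emitted=0 chunks_done=0
Byte 3 = 'z': mode=DATA_DONE remaining=0 emitted=1 chunks_done=0
Byte 4 = 0x0D: mode=DATA_CR remaining=0 emitted=1 chunks_done=0
Byte 5 = 0x0A: mode=SIZE remaining=0 emitted=1 chunks_done=1
Byte 6 = '4': mode=SIZE remaining=0 emitted=1 chunks_done=1
Byte 7 = 0x0D: mode=SIZE_CR remaining=0 emitted=1 chunks_done=1
Byte 8 = 0x0A: mode=DATA remaining=4 emitted=1 chunks_done=1
Byte 9 = 'r': mode=DATA remaining=3 emitted=2 chunks_done=1
Byte 10 = 'n': mode=DATA remaining=2 emitted=3 chunks_done=1
Byte 11 = 'u': mode=DATA remaining=1 emitted=4 chunks_done=1
Byte 12 = '4': mode=DATA_DONE remaining=0 emitted=5 chunks_done=1
Byte 13 = 0x0D: mode=DATA_CR remaining=0 emitted=5 chunks_done=1
Byte 14 = 0x0A: mode=SIZE remaining=0 emitted=5 chunks_done=2
Byte 15 = '0': mode=SIZE remaining=0 emitted=5 chunks_done=2
Byte 16 = 0x0D: mode=SIZE_CR remaining=0 emitted=5 chunks_done=2
Byte 17 = 0x0A: mode=TERM remaining=0 emitted=5 chunks_done=2
Byte 18 = 0x0D: mode=TERM remaining=0 emitted=5 chunks_done=2

Answer: TERM 0 5 2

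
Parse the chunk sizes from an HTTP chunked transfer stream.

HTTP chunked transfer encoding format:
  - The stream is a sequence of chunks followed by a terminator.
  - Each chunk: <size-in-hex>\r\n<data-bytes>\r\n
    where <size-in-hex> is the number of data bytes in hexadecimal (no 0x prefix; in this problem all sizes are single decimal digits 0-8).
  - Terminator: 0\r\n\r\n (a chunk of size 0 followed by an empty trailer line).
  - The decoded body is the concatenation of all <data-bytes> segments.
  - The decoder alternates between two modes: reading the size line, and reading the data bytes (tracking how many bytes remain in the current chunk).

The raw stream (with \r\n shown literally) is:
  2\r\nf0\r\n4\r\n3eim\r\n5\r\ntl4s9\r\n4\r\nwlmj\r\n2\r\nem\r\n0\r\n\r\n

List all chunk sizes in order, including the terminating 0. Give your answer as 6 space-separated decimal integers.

Chunk 1: stream[0..1]='2' size=0x2=2, data at stream[3..5]='f0' -> body[0..2], body so far='f0'
Chunk 2: stream[7..8]='4' size=0x4=4, data at stream[10..14]='3eim' -> body[2..6], body so far='f03eim'
Chunk 3: stream[16..17]='5' size=0x5=5, data at stream[19..24]='tl4s9' -> body[6..11], body so far='f03eimtl4s9'
Chunk 4: stream[26..27]='4' size=0x4=4, data at stream[29..33]='wlmj' -> body[11..15], body so far='f03eimtl4s9wlmj'
Chunk 5: stream[35..36]='2' size=0x2=2, data at stream[38..40]='em' -> body[15..17], body so far='f03eimtl4s9wlmjem'
Chunk 6: stream[42..43]='0' size=0 (terminator). Final body='f03eimtl4s9wlmjem' (17 bytes)

Answer: 2 4 5 4 2 0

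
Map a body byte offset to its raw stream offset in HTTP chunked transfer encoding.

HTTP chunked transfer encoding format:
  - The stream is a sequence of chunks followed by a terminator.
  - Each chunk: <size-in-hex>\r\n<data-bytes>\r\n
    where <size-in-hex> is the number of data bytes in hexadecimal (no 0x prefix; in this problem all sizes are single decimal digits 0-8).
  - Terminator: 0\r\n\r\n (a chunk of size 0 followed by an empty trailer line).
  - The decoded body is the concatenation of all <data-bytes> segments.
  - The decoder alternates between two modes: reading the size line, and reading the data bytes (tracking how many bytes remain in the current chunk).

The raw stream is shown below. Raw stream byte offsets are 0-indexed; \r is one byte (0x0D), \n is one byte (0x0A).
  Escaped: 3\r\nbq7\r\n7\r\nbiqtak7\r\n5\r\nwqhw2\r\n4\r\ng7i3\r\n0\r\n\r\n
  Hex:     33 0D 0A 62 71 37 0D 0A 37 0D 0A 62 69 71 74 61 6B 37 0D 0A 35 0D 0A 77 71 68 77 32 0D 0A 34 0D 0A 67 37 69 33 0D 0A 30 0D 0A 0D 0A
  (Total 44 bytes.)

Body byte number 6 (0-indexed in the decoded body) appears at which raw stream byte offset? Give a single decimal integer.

Chunk 1: stream[0..1]='3' size=0x3=3, data at stream[3..6]='bq7' -> body[0..3], body so far='bq7'
Chunk 2: stream[8..9]='7' size=0x7=7, data at stream[11..18]='biqtak7' -> body[3..10], body so far='bq7biqtak7'
Chunk 3: stream[20..21]='5' size=0x5=5, data at stream[23..28]='wqhw2' -> body[10..15], body so far='bq7biqtak7wqhw2'
Chunk 4: stream[30..31]='4' size=0x4=4, data at stream[33..37]='g7i3' -> body[15..19], body so far='bq7biqtak7wqhw2g7i3'
Chunk 5: stream[39..40]='0' size=0 (terminator). Final body='bq7biqtak7wqhw2g7i3' (19 bytes)
Body byte 6 at stream offset 14

Answer: 14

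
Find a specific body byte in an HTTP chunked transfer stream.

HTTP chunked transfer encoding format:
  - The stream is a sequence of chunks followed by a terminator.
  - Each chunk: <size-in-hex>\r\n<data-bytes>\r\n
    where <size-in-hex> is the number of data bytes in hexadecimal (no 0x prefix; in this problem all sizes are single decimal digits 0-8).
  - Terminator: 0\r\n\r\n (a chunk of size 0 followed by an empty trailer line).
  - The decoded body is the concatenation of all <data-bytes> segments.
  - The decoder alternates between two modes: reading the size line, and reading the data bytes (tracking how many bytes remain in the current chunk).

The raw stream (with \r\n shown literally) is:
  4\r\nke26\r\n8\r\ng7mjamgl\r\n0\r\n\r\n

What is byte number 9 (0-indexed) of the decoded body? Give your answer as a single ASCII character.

Chunk 1: stream[0..1]='4' size=0x4=4, data at stream[3..7]='ke26' -> body[0..4], body so far='ke26'
Chunk 2: stream[9..10]='8' size=0x8=8, data at stream[12..20]='g7mjamgl' -> body[4..12], body so far='ke26g7mjamgl'
Chunk 3: stream[22..23]='0' size=0 (terminator). Final body='ke26g7mjamgl' (12 bytes)
Body byte 9 = 'm'

Answer: m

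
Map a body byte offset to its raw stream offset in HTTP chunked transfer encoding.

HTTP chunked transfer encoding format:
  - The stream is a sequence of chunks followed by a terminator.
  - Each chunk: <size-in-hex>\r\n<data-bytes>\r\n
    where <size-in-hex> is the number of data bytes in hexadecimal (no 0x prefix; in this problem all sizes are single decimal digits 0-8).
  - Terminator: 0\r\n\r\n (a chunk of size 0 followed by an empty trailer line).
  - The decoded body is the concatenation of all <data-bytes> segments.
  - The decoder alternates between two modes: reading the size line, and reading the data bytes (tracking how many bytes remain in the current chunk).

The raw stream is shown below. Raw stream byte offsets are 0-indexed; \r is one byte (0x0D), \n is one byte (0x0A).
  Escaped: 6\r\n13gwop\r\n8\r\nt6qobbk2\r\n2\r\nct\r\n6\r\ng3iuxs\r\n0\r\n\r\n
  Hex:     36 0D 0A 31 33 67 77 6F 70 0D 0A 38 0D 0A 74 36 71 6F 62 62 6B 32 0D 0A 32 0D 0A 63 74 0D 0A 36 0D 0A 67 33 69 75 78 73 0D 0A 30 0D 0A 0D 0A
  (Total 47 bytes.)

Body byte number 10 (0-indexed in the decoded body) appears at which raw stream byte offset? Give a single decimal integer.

Chunk 1: stream[0..1]='6' size=0x6=6, data at stream[3..9]='13gwop' -> body[0..6], body so far='13gwop'
Chunk 2: stream[11..12]='8' size=0x8=8, data at stream[14..22]='t6qobbk2' -> body[6..14], body so far='13gwopt6qobbk2'
Chunk 3: stream[24..25]='2' size=0x2=2, data at stream[27..29]='ct' -> body[14..16], body so far='13gwopt6qobbk2ct'
Chunk 4: stream[31..32]='6' size=0x6=6, data at stream[34..40]='g3iuxs' -> body[16..22], body so far='13gwopt6qobbk2ctg3iuxs'
Chunk 5: stream[42..43]='0' size=0 (terminator). Final body='13gwopt6qobbk2ctg3iuxs' (22 bytes)
Body byte 10 at stream offset 18

Answer: 18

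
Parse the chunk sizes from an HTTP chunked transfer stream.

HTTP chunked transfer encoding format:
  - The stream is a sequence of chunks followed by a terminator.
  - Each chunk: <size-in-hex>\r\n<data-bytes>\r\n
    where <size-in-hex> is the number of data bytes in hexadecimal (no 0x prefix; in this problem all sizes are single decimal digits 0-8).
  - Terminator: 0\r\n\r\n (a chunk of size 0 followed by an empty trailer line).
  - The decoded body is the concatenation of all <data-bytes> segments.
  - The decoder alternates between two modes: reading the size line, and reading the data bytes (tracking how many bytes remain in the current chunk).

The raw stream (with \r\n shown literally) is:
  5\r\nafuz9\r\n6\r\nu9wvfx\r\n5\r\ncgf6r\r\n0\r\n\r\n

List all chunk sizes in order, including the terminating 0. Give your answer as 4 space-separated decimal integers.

Chunk 1: stream[0..1]='5' size=0x5=5, data at stream[3..8]='afuz9' -> body[0..5], body so far='afuz9'
Chunk 2: stream[10..11]='6' size=0x6=6, data at stream[13..19]='u9wvfx' -> body[5..11], body so far='afuz9u9wvfx'
Chunk 3: stream[21..22]='5' size=0x5=5, data at stream[24..29]='cgf6r' -> body[11..16], body so far='afuz9u9wvfxcgf6r'
Chunk 4: stream[31..32]='0' size=0 (terminator). Final body='afuz9u9wvfxcgf6r' (16 bytes)

Answer: 5 6 5 0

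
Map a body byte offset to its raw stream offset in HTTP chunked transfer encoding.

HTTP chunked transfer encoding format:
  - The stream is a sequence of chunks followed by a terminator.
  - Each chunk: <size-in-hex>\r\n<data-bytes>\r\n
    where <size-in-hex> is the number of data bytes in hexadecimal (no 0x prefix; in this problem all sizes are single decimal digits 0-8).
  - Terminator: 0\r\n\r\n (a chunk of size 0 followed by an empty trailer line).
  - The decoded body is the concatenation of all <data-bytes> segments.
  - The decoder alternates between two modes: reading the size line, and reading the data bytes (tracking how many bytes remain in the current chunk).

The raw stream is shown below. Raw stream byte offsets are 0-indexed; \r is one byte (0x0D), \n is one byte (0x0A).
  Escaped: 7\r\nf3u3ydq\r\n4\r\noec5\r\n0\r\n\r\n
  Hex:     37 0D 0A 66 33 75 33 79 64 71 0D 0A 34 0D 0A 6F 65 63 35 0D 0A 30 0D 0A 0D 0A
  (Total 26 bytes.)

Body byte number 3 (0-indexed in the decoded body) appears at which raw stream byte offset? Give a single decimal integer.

Chunk 1: stream[0..1]='7' size=0x7=7, data at stream[3..10]='f3u3ydq' -> body[0..7], body so far='f3u3ydq'
Chunk 2: stream[12..13]='4' size=0x4=4, data at stream[15..19]='oec5' -> body[7..11], body so far='f3u3ydqoec5'
Chunk 3: stream[21..22]='0' size=0 (terminator). Final body='f3u3ydqoec5' (11 bytes)
Body byte 3 at stream offset 6

Answer: 6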